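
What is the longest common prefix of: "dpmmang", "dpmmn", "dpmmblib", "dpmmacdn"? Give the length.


Words: dpmmang, dpmmn, dpmmblib, dpmmacdn
  Position 0: all 'd' => match
  Position 1: all 'p' => match
  Position 2: all 'm' => match
  Position 3: all 'm' => match
  Position 4: ('a', 'n', 'b', 'a') => mismatch, stop
LCP = "dpmm" (length 4)

4


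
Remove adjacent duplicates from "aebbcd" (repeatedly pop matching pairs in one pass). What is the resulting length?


Input: aebbcd
Stack-based adjacent duplicate removal:
  Read 'a': push. Stack: a
  Read 'e': push. Stack: ae
  Read 'b': push. Stack: aeb
  Read 'b': matches stack top 'b' => pop. Stack: ae
  Read 'c': push. Stack: aec
  Read 'd': push. Stack: aecd
Final stack: "aecd" (length 4)

4


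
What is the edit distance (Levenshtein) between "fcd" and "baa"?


Computing edit distance: "fcd" -> "baa"
DP table:
           b    a    a
      0    1    2    3
  f   1    1    2    3
  c   2    2    2    3
  d   3    3    3    3
Edit distance = dp[3][3] = 3

3


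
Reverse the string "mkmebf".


Input: mkmebf
Reading characters right to left:
  Position 5: 'f'
  Position 4: 'b'
  Position 3: 'e'
  Position 2: 'm'
  Position 1: 'k'
  Position 0: 'm'
Reversed: fbemkm

fbemkm


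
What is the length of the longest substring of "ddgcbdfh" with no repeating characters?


Input: "ddgcbdfh"
Sliding window (track last position of each char):
  Position 0 ('d'): window [0,0] length 1 -- new best
  Position 1 ('d'): repeat (last at 0), move window start to 1
  Position 1 ('d'): window [1,1] length 1
  Position 2 ('g'): window [1,2] length 2 -- new best
  Position 3 ('c'): window [1,3] length 3 -- new best
  Position 4 ('b'): window [1,4] length 4 -- new best
  Position 5 ('d'): repeat (last at 1), move window start to 2
  Position 5 ('d'): window [2,5] length 4
  Position 6 ('f'): window [2,6] length 5 -- new best
  Position 7 ('h'): window [2,7] length 6 -- new best
Longest substring with no repeats: "gcbdfh" with length 6

6


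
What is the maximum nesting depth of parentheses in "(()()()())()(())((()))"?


Input: "(()()()())()(())((()))"
Tracking depth:
  Position 0 '(': depth becomes 1
  Position 1 '(': depth becomes 2
  Position 2 ')': depth becomes 1
  Position 3 '(': depth becomes 2
  Position 4 ')': depth becomes 1
  Position 5 '(': depth becomes 2
  Position 6 ')': depth becomes 1
  Position 7 '(': depth becomes 2
  Position 8 ')': depth becomes 1
  Position 9 ')': depth becomes 0
  Position 10 '(': depth becomes 1
  Position 11 ')': depth becomes 0
  Position 12 '(': depth becomes 1
  Position 13 '(': depth becomes 2
  Position 14 ')': depth becomes 1
  Position 15 ')': depth becomes 0
  Position 16 '(': depth becomes 1
  Position 17 '(': depth becomes 2
  Position 18 '(': depth becomes 3
  Position 19 ')': depth becomes 2
  Position 20 ')': depth becomes 1
  Position 21 ')': depth becomes 0
Maximum depth reached: 3

3


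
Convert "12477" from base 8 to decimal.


Input: "12477" in base 8
Positional expansion:
  Digit '1' (value 1) x 8^4 = 4096
  Digit '2' (value 2) x 8^3 = 1024
  Digit '4' (value 4) x 8^2 = 256
  Digit '7' (value 7) x 8^1 = 56
  Digit '7' (value 7) x 8^0 = 7
Sum = 5439

5439


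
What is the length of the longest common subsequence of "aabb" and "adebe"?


LCS of "aabb" and "adebe"
DP table:
           a    d    e    b    e
      0    0    0    0    0    0
  a   0    1    1    1    1    1
  a   0    1    1    1    1    1
  b   0    1    1    1    2    2
  b   0    1    1    1    2    2
LCS length = dp[4][5] = 2

2


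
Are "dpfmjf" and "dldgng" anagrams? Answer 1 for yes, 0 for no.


Strings: "dpfmjf", "dldgng"
Sorted first:  dffjmp
Sorted second: ddggln
Differ at position 1: 'f' vs 'd' => not anagrams

0


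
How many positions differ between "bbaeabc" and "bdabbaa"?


Comparing "bbaeabc" and "bdabbaa" position by position:
  Position 0: 'b' vs 'b' => same
  Position 1: 'b' vs 'd' => DIFFER
  Position 2: 'a' vs 'a' => same
  Position 3: 'e' vs 'b' => DIFFER
  Position 4: 'a' vs 'b' => DIFFER
  Position 5: 'b' vs 'a' => DIFFER
  Position 6: 'c' vs 'a' => DIFFER
Positions that differ: 5

5


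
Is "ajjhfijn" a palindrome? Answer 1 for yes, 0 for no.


Input: ajjhfijn
Reversed: njifhjja
  Compare pos 0 ('a') with pos 7 ('n'): MISMATCH
  Compare pos 1 ('j') with pos 6 ('j'): match
  Compare pos 2 ('j') with pos 5 ('i'): MISMATCH
  Compare pos 3 ('h') with pos 4 ('f'): MISMATCH
Result: not a palindrome

0


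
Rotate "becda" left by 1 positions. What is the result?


Input: "becda", rotate left by 1
First 1 characters: "b"
Remaining characters: "ecda"
Concatenate remaining + first: "ecda" + "b" = "ecdab"

ecdab


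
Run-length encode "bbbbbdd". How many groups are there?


Input: bbbbbdd
Scanning for consecutive runs:
  Group 1: 'b' x 5 (positions 0-4)
  Group 2: 'd' x 2 (positions 5-6)
Total groups: 2

2


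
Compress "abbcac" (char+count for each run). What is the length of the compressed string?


Input: abbcac
Runs:
  'a' x 1 => "a1"
  'b' x 2 => "b2"
  'c' x 1 => "c1"
  'a' x 1 => "a1"
  'c' x 1 => "c1"
Compressed: "a1b2c1a1c1"
Compressed length: 10

10


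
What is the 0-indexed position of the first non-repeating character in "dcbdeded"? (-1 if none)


Input: dcbdeded
Character frequencies:
  'b': 1
  'c': 1
  'd': 4
  'e': 2
Scanning left to right for freq == 1:
  Position 0 ('d'): freq=4, skip
  Position 1 ('c'): unique! => answer = 1

1


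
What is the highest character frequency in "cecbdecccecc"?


Input: cecbdecccecc
Character counts:
  'b': 1
  'c': 7
  'd': 1
  'e': 3
Maximum frequency: 7

7


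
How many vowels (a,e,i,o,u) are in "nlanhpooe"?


Input: nlanhpooe
Checking each character:
  'n' at position 0: consonant
  'l' at position 1: consonant
  'a' at position 2: vowel (running total: 1)
  'n' at position 3: consonant
  'h' at position 4: consonant
  'p' at position 5: consonant
  'o' at position 6: vowel (running total: 2)
  'o' at position 7: vowel (running total: 3)
  'e' at position 8: vowel (running total: 4)
Total vowels: 4

4


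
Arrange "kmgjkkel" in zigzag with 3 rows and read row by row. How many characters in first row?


Zigzag "kmgjkkel" into 3 rows:
Placing characters:
  'k' => row 0
  'm' => row 1
  'g' => row 2
  'j' => row 1
  'k' => row 0
  'k' => row 1
  'e' => row 2
  'l' => row 1
Rows:
  Row 0: "kk"
  Row 1: "mjkl"
  Row 2: "ge"
First row length: 2

2


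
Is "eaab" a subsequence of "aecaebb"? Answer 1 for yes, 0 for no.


Check if "eaab" is a subsequence of "aecaebb"
Greedy scan:
  Position 0 ('a'): no match needed
  Position 1 ('e'): matches sub[0] = 'e'
  Position 2 ('c'): no match needed
  Position 3 ('a'): matches sub[1] = 'a'
  Position 4 ('e'): no match needed
  Position 5 ('b'): no match needed
  Position 6 ('b'): no match needed
Only matched 2/4 characters => not a subsequence

0


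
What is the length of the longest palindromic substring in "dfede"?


Input: "dfede"
Checking substrings for palindromes:
  [2:5] "ede" (len 3) => palindrome
Longest palindromic substring: "ede" with length 3

3


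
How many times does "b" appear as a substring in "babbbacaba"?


Searching for "b" in "babbbacaba"
Scanning each position:
  Position 0: "b" => MATCH
  Position 1: "a" => no
  Position 2: "b" => MATCH
  Position 3: "b" => MATCH
  Position 4: "b" => MATCH
  Position 5: "a" => no
  Position 6: "c" => no
  Position 7: "a" => no
  Position 8: "b" => MATCH
  Position 9: "a" => no
Total occurrences: 5

5


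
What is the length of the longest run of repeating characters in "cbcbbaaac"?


Input: "cbcbbaaac"
Scanning for longest run:
  Position 1 ('b'): new char, reset run to 1
  Position 2 ('c'): new char, reset run to 1
  Position 3 ('b'): new char, reset run to 1
  Position 4 ('b'): continues run of 'b', length=2
  Position 5 ('a'): new char, reset run to 1
  Position 6 ('a'): continues run of 'a', length=2
  Position 7 ('a'): continues run of 'a', length=3
  Position 8 ('c'): new char, reset run to 1
Longest run: 'a' with length 3

3


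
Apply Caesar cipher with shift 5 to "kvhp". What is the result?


Caesar cipher: shift "kvhp" by 5
  'k' (pos 10) + 5 = pos 15 = 'p'
  'v' (pos 21) + 5 = pos 0 = 'a'
  'h' (pos 7) + 5 = pos 12 = 'm'
  'p' (pos 15) + 5 = pos 20 = 'u'
Result: pamu

pamu


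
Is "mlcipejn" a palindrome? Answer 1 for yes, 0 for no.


Input: mlcipejn
Reversed: njepiclm
  Compare pos 0 ('m') with pos 7 ('n'): MISMATCH
  Compare pos 1 ('l') with pos 6 ('j'): MISMATCH
  Compare pos 2 ('c') with pos 5 ('e'): MISMATCH
  Compare pos 3 ('i') with pos 4 ('p'): MISMATCH
Result: not a palindrome

0


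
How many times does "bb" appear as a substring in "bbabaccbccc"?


Searching for "bb" in "bbabaccbccc"
Scanning each position:
  Position 0: "bb" => MATCH
  Position 1: "ba" => no
  Position 2: "ab" => no
  Position 3: "ba" => no
  Position 4: "ac" => no
  Position 5: "cc" => no
  Position 6: "cb" => no
  Position 7: "bc" => no
  Position 8: "cc" => no
  Position 9: "cc" => no
Total occurrences: 1

1


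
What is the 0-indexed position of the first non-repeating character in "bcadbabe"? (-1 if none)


Input: bcadbabe
Character frequencies:
  'a': 2
  'b': 3
  'c': 1
  'd': 1
  'e': 1
Scanning left to right for freq == 1:
  Position 0 ('b'): freq=3, skip
  Position 1 ('c'): unique! => answer = 1

1


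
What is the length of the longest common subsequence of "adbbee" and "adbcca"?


LCS of "adbbee" and "adbcca"
DP table:
           a    d    b    c    c    a
      0    0    0    0    0    0    0
  a   0    1    1    1    1    1    1
  d   0    1    2    2    2    2    2
  b   0    1    2    3    3    3    3
  b   0    1    2    3    3    3    3
  e   0    1    2    3    3    3    3
  e   0    1    2    3    3    3    3
LCS length = dp[6][6] = 3

3


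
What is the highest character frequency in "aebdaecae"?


Input: aebdaecae
Character counts:
  'a': 3
  'b': 1
  'c': 1
  'd': 1
  'e': 3
Maximum frequency: 3

3


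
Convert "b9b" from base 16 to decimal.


Input: "b9b" in base 16
Positional expansion:
  Digit 'b' (value 11) x 16^2 = 2816
  Digit '9' (value 9) x 16^1 = 144
  Digit 'b' (value 11) x 16^0 = 11
Sum = 2971

2971


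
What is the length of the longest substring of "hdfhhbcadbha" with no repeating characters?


Input: "hdfhhbcadbha"
Sliding window (track last position of each char):
  Position 0 ('h'): window [0,0] length 1 -- new best
  Position 1 ('d'): window [0,1] length 2 -- new best
  Position 2 ('f'): window [0,2] length 3 -- new best
  Position 3 ('h'): repeat (last at 0), move window start to 1
  Position 3 ('h'): window [1,3] length 3
  Position 4 ('h'): repeat (last at 3), move window start to 4
  Position 4 ('h'): window [4,4] length 1
  Position 5 ('b'): window [4,5] length 2
  Position 6 ('c'): window [4,6] length 3
  Position 7 ('a'): window [4,7] length 4 -- new best
  Position 8 ('d'): window [4,8] length 5 -- new best
  Position 9 ('b'): repeat (last at 5), move window start to 6
  Position 9 ('b'): window [6,9] length 4
  Position 10 ('h'): window [6,10] length 5
  Position 11 ('a'): repeat (last at 7), move window start to 8
  Position 11 ('a'): window [8,11] length 4
Longest substring with no repeats: "hbcad" with length 5

5


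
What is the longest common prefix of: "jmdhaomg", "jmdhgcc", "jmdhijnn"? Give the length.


Words: jmdhaomg, jmdhgcc, jmdhijnn
  Position 0: all 'j' => match
  Position 1: all 'm' => match
  Position 2: all 'd' => match
  Position 3: all 'h' => match
  Position 4: ('a', 'g', 'i') => mismatch, stop
LCP = "jmdh" (length 4)

4


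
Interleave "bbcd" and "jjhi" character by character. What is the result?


Interleaving "bbcd" and "jjhi":
  Position 0: 'b' from first, 'j' from second => "bj"
  Position 1: 'b' from first, 'j' from second => "bj"
  Position 2: 'c' from first, 'h' from second => "ch"
  Position 3: 'd' from first, 'i' from second => "di"
Result: bjbjchdi

bjbjchdi


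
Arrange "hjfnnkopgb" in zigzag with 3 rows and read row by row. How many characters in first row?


Zigzag "hjfnnkopgb" into 3 rows:
Placing characters:
  'h' => row 0
  'j' => row 1
  'f' => row 2
  'n' => row 1
  'n' => row 0
  'k' => row 1
  'o' => row 2
  'p' => row 1
  'g' => row 0
  'b' => row 1
Rows:
  Row 0: "hng"
  Row 1: "jnkpb"
  Row 2: "fo"
First row length: 3

3


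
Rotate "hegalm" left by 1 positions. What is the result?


Input: "hegalm", rotate left by 1
First 1 characters: "h"
Remaining characters: "egalm"
Concatenate remaining + first: "egalm" + "h" = "egalmh"

egalmh


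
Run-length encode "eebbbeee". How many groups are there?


Input: eebbbeee
Scanning for consecutive runs:
  Group 1: 'e' x 2 (positions 0-1)
  Group 2: 'b' x 3 (positions 2-4)
  Group 3: 'e' x 3 (positions 5-7)
Total groups: 3

3


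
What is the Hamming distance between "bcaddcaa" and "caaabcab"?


Comparing "bcaddcaa" and "caaabcab" position by position:
  Position 0: 'b' vs 'c' => differ
  Position 1: 'c' vs 'a' => differ
  Position 2: 'a' vs 'a' => same
  Position 3: 'd' vs 'a' => differ
  Position 4: 'd' vs 'b' => differ
  Position 5: 'c' vs 'c' => same
  Position 6: 'a' vs 'a' => same
  Position 7: 'a' vs 'b' => differ
Total differences (Hamming distance): 5

5


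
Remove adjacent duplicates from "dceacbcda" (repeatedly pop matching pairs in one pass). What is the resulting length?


Input: dceacbcda
Stack-based adjacent duplicate removal:
  Read 'd': push. Stack: d
  Read 'c': push. Stack: dc
  Read 'e': push. Stack: dce
  Read 'a': push. Stack: dcea
  Read 'c': push. Stack: dceac
  Read 'b': push. Stack: dceacb
  Read 'c': push. Stack: dceacbc
  Read 'd': push. Stack: dceacbcd
  Read 'a': push. Stack: dceacbcda
Final stack: "dceacbcda" (length 9)

9


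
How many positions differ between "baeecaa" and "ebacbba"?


Comparing "baeecaa" and "ebacbba" position by position:
  Position 0: 'b' vs 'e' => DIFFER
  Position 1: 'a' vs 'b' => DIFFER
  Position 2: 'e' vs 'a' => DIFFER
  Position 3: 'e' vs 'c' => DIFFER
  Position 4: 'c' vs 'b' => DIFFER
  Position 5: 'a' vs 'b' => DIFFER
  Position 6: 'a' vs 'a' => same
Positions that differ: 6

6


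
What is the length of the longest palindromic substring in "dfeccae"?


Input: "dfeccae"
Checking substrings for palindromes:
  [3:5] "cc" (len 2) => palindrome
Longest palindromic substring: "cc" with length 2

2


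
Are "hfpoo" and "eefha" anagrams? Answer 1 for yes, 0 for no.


Strings: "hfpoo", "eefha"
Sorted first:  fhoop
Sorted second: aeefh
Differ at position 0: 'f' vs 'a' => not anagrams

0


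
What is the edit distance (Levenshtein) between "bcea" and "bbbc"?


Computing edit distance: "bcea" -> "bbbc"
DP table:
           b    b    b    c
      0    1    2    3    4
  b   1    0    1    2    3
  c   2    1    1    2    2
  e   3    2    2    2    3
  a   4    3    3    3    3
Edit distance = dp[4][4] = 3

3


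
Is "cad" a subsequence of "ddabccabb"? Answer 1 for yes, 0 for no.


Check if "cad" is a subsequence of "ddabccabb"
Greedy scan:
  Position 0 ('d'): no match needed
  Position 1 ('d'): no match needed
  Position 2 ('a'): no match needed
  Position 3 ('b'): no match needed
  Position 4 ('c'): matches sub[0] = 'c'
  Position 5 ('c'): no match needed
  Position 6 ('a'): matches sub[1] = 'a'
  Position 7 ('b'): no match needed
  Position 8 ('b'): no match needed
Only matched 2/3 characters => not a subsequence

0


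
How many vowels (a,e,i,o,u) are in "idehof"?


Input: idehof
Checking each character:
  'i' at position 0: vowel (running total: 1)
  'd' at position 1: consonant
  'e' at position 2: vowel (running total: 2)
  'h' at position 3: consonant
  'o' at position 4: vowel (running total: 3)
  'f' at position 5: consonant
Total vowels: 3

3


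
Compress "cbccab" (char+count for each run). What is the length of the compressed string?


Input: cbccab
Runs:
  'c' x 1 => "c1"
  'b' x 1 => "b1"
  'c' x 2 => "c2"
  'a' x 1 => "a1"
  'b' x 1 => "b1"
Compressed: "c1b1c2a1b1"
Compressed length: 10

10


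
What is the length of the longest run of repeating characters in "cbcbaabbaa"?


Input: "cbcbaabbaa"
Scanning for longest run:
  Position 1 ('b'): new char, reset run to 1
  Position 2 ('c'): new char, reset run to 1
  Position 3 ('b'): new char, reset run to 1
  Position 4 ('a'): new char, reset run to 1
  Position 5 ('a'): continues run of 'a', length=2
  Position 6 ('b'): new char, reset run to 1
  Position 7 ('b'): continues run of 'b', length=2
  Position 8 ('a'): new char, reset run to 1
  Position 9 ('a'): continues run of 'a', length=2
Longest run: 'a' with length 2

2


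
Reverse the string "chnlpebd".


Input: chnlpebd
Reading characters right to left:
  Position 7: 'd'
  Position 6: 'b'
  Position 5: 'e'
  Position 4: 'p'
  Position 3: 'l'
  Position 2: 'n'
  Position 1: 'h'
  Position 0: 'c'
Reversed: dbeplnhc

dbeplnhc


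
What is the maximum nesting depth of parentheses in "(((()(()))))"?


Input: "(((()(()))))"
Tracking depth:
  Position 0 '(': depth becomes 1
  Position 1 '(': depth becomes 2
  Position 2 '(': depth becomes 3
  Position 3 '(': depth becomes 4
  Position 4 ')': depth becomes 3
  Position 5 '(': depth becomes 4
  Position 6 '(': depth becomes 5
  Position 7 ')': depth becomes 4
  Position 8 ')': depth becomes 3
  Position 9 ')': depth becomes 2
  Position 10 ')': depth becomes 1
  Position 11 ')': depth becomes 0
Maximum depth reached: 5

5


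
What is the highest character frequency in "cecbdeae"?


Input: cecbdeae
Character counts:
  'a': 1
  'b': 1
  'c': 2
  'd': 1
  'e': 3
Maximum frequency: 3

3


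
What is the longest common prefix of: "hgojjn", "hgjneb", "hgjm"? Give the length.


Words: hgojjn, hgjneb, hgjm
  Position 0: all 'h' => match
  Position 1: all 'g' => match
  Position 2: ('o', 'j', 'j') => mismatch, stop
LCP = "hg" (length 2)

2


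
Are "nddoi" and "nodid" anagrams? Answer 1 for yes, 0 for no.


Strings: "nddoi", "nodid"
Sorted first:  ddino
Sorted second: ddino
Sorted forms match => anagrams

1


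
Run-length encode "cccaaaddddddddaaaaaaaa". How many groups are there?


Input: cccaaaddddddddaaaaaaaa
Scanning for consecutive runs:
  Group 1: 'c' x 3 (positions 0-2)
  Group 2: 'a' x 3 (positions 3-5)
  Group 3: 'd' x 8 (positions 6-13)
  Group 4: 'a' x 8 (positions 14-21)
Total groups: 4

4


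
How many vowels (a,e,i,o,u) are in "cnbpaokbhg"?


Input: cnbpaokbhg
Checking each character:
  'c' at position 0: consonant
  'n' at position 1: consonant
  'b' at position 2: consonant
  'p' at position 3: consonant
  'a' at position 4: vowel (running total: 1)
  'o' at position 5: vowel (running total: 2)
  'k' at position 6: consonant
  'b' at position 7: consonant
  'h' at position 8: consonant
  'g' at position 9: consonant
Total vowels: 2

2


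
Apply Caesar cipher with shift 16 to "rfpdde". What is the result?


Caesar cipher: shift "rfpdde" by 16
  'r' (pos 17) + 16 = pos 7 = 'h'
  'f' (pos 5) + 16 = pos 21 = 'v'
  'p' (pos 15) + 16 = pos 5 = 'f'
  'd' (pos 3) + 16 = pos 19 = 't'
  'd' (pos 3) + 16 = pos 19 = 't'
  'e' (pos 4) + 16 = pos 20 = 'u'
Result: hvfttu

hvfttu


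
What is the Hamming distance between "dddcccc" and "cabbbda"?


Comparing "dddcccc" and "cabbbda" position by position:
  Position 0: 'd' vs 'c' => differ
  Position 1: 'd' vs 'a' => differ
  Position 2: 'd' vs 'b' => differ
  Position 3: 'c' vs 'b' => differ
  Position 4: 'c' vs 'b' => differ
  Position 5: 'c' vs 'd' => differ
  Position 6: 'c' vs 'a' => differ
Total differences (Hamming distance): 7

7


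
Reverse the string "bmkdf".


Input: bmkdf
Reading characters right to left:
  Position 4: 'f'
  Position 3: 'd'
  Position 2: 'k'
  Position 1: 'm'
  Position 0: 'b'
Reversed: fdkmb

fdkmb


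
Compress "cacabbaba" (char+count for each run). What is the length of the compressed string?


Input: cacabbaba
Runs:
  'c' x 1 => "c1"
  'a' x 1 => "a1"
  'c' x 1 => "c1"
  'a' x 1 => "a1"
  'b' x 2 => "b2"
  'a' x 1 => "a1"
  'b' x 1 => "b1"
  'a' x 1 => "a1"
Compressed: "c1a1c1a1b2a1b1a1"
Compressed length: 16

16


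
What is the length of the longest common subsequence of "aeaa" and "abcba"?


LCS of "aeaa" and "abcba"
DP table:
           a    b    c    b    a
      0    0    0    0    0    0
  a   0    1    1    1    1    1
  e   0    1    1    1    1    1
  a   0    1    1    1    1    2
  a   0    1    1    1    1    2
LCS length = dp[4][5] = 2

2


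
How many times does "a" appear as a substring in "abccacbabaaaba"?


Searching for "a" in "abccacbabaaaba"
Scanning each position:
  Position 0: "a" => MATCH
  Position 1: "b" => no
  Position 2: "c" => no
  Position 3: "c" => no
  Position 4: "a" => MATCH
  Position 5: "c" => no
  Position 6: "b" => no
  Position 7: "a" => MATCH
  Position 8: "b" => no
  Position 9: "a" => MATCH
  Position 10: "a" => MATCH
  Position 11: "a" => MATCH
  Position 12: "b" => no
  Position 13: "a" => MATCH
Total occurrences: 7

7


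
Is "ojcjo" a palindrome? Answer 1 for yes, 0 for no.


Input: ojcjo
Reversed: ojcjo
  Compare pos 0 ('o') with pos 4 ('o'): match
  Compare pos 1 ('j') with pos 3 ('j'): match
Result: palindrome

1


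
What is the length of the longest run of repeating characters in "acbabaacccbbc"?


Input: "acbabaacccbbc"
Scanning for longest run:
  Position 1 ('c'): new char, reset run to 1
  Position 2 ('b'): new char, reset run to 1
  Position 3 ('a'): new char, reset run to 1
  Position 4 ('b'): new char, reset run to 1
  Position 5 ('a'): new char, reset run to 1
  Position 6 ('a'): continues run of 'a', length=2
  Position 7 ('c'): new char, reset run to 1
  Position 8 ('c'): continues run of 'c', length=2
  Position 9 ('c'): continues run of 'c', length=3
  Position 10 ('b'): new char, reset run to 1
  Position 11 ('b'): continues run of 'b', length=2
  Position 12 ('c'): new char, reset run to 1
Longest run: 'c' with length 3

3


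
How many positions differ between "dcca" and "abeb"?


Comparing "dcca" and "abeb" position by position:
  Position 0: 'd' vs 'a' => DIFFER
  Position 1: 'c' vs 'b' => DIFFER
  Position 2: 'c' vs 'e' => DIFFER
  Position 3: 'a' vs 'b' => DIFFER
Positions that differ: 4

4


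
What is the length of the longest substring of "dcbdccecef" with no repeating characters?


Input: "dcbdccecef"
Sliding window (track last position of each char):
  Position 0 ('d'): window [0,0] length 1 -- new best
  Position 1 ('c'): window [0,1] length 2 -- new best
  Position 2 ('b'): window [0,2] length 3 -- new best
  Position 3 ('d'): repeat (last at 0), move window start to 1
  Position 3 ('d'): window [1,3] length 3
  Position 4 ('c'): repeat (last at 1), move window start to 2
  Position 4 ('c'): window [2,4] length 3
  Position 5 ('c'): repeat (last at 4), move window start to 5
  Position 5 ('c'): window [5,5] length 1
  Position 6 ('e'): window [5,6] length 2
  Position 7 ('c'): repeat (last at 5), move window start to 6
  Position 7 ('c'): window [6,7] length 2
  Position 8 ('e'): repeat (last at 6), move window start to 7
  Position 8 ('e'): window [7,8] length 2
  Position 9 ('f'): window [7,9] length 3
Longest substring with no repeats: "dcb" with length 3

3


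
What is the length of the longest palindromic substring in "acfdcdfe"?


Input: "acfdcdfe"
Checking substrings for palindromes:
  [2:7] "fdcdf" (len 5) => palindrome
  [3:6] "dcd" (len 3) => palindrome
Longest palindromic substring: "fdcdf" with length 5

5


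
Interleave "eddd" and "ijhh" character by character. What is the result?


Interleaving "eddd" and "ijhh":
  Position 0: 'e' from first, 'i' from second => "ei"
  Position 1: 'd' from first, 'j' from second => "dj"
  Position 2: 'd' from first, 'h' from second => "dh"
  Position 3: 'd' from first, 'h' from second => "dh"
Result: eidjdhdh

eidjdhdh


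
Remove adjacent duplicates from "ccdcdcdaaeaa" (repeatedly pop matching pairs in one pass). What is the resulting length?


Input: ccdcdcdaaeaa
Stack-based adjacent duplicate removal:
  Read 'c': push. Stack: c
  Read 'c': matches stack top 'c' => pop. Stack: (empty)
  Read 'd': push. Stack: d
  Read 'c': push. Stack: dc
  Read 'd': push. Stack: dcd
  Read 'c': push. Stack: dcdc
  Read 'd': push. Stack: dcdcd
  Read 'a': push. Stack: dcdcda
  Read 'a': matches stack top 'a' => pop. Stack: dcdcd
  Read 'e': push. Stack: dcdcde
  Read 'a': push. Stack: dcdcdea
  Read 'a': matches stack top 'a' => pop. Stack: dcdcde
Final stack: "dcdcde" (length 6)

6


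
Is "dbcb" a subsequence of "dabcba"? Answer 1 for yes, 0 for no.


Check if "dbcb" is a subsequence of "dabcba"
Greedy scan:
  Position 0 ('d'): matches sub[0] = 'd'
  Position 1 ('a'): no match needed
  Position 2 ('b'): matches sub[1] = 'b'
  Position 3 ('c'): matches sub[2] = 'c'
  Position 4 ('b'): matches sub[3] = 'b'
  Position 5 ('a'): no match needed
All 4 characters matched => is a subsequence

1


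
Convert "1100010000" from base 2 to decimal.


Input: "1100010000" in base 2
Positional expansion:
  Digit '1' (value 1) x 2^9 = 512
  Digit '1' (value 1) x 2^8 = 256
  Digit '0' (value 0) x 2^7 = 0
  Digit '0' (value 0) x 2^6 = 0
  Digit '0' (value 0) x 2^5 = 0
  Digit '1' (value 1) x 2^4 = 16
  Digit '0' (value 0) x 2^3 = 0
  Digit '0' (value 0) x 2^2 = 0
  Digit '0' (value 0) x 2^1 = 0
  Digit '0' (value 0) x 2^0 = 0
Sum = 784

784


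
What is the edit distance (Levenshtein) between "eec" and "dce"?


Computing edit distance: "eec" -> "dce"
DP table:
           d    c    e
      0    1    2    3
  e   1    1    2    2
  e   2    2    2    2
  c   3    3    2    3
Edit distance = dp[3][3] = 3

3


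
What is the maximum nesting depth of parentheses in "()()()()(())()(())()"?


Input: "()()()()(())()(())()"
Tracking depth:
  Position 0 '(': depth becomes 1
  Position 1 ')': depth becomes 0
  Position 2 '(': depth becomes 1
  Position 3 ')': depth becomes 0
  Position 4 '(': depth becomes 1
  Position 5 ')': depth becomes 0
  Position 6 '(': depth becomes 1
  Position 7 ')': depth becomes 0
  Position 8 '(': depth becomes 1
  Position 9 '(': depth becomes 2
  Position 10 ')': depth becomes 1
  Position 11 ')': depth becomes 0
  Position 12 '(': depth becomes 1
  Position 13 ')': depth becomes 0
  Position 14 '(': depth becomes 1
  Position 15 '(': depth becomes 2
  Position 16 ')': depth becomes 1
  Position 17 ')': depth becomes 0
  Position 18 '(': depth becomes 1
  Position 19 ')': depth becomes 0
Maximum depth reached: 2

2


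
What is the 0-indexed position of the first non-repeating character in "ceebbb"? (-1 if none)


Input: ceebbb
Character frequencies:
  'b': 3
  'c': 1
  'e': 2
Scanning left to right for freq == 1:
  Position 0 ('c'): unique! => answer = 0

0


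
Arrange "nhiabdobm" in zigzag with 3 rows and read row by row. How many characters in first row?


Zigzag "nhiabdobm" into 3 rows:
Placing characters:
  'n' => row 0
  'h' => row 1
  'i' => row 2
  'a' => row 1
  'b' => row 0
  'd' => row 1
  'o' => row 2
  'b' => row 1
  'm' => row 0
Rows:
  Row 0: "nbm"
  Row 1: "hadb"
  Row 2: "io"
First row length: 3

3


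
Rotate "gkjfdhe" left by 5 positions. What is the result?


Input: "gkjfdhe", rotate left by 5
First 5 characters: "gkjfd"
Remaining characters: "he"
Concatenate remaining + first: "he" + "gkjfd" = "hegkjfd"

hegkjfd


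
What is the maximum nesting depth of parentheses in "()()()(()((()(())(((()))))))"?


Input: "()()()(()((()(())(((()))))))"
Tracking depth:
  Position 0 '(': depth becomes 1
  Position 1 ')': depth becomes 0
  Position 2 '(': depth becomes 1
  Position 3 ')': depth becomes 0
  Position 4 '(': depth becomes 1
  Position 5 ')': depth becomes 0
  Position 6 '(': depth becomes 1
  Position 7 '(': depth becomes 2
  Position 8 ')': depth becomes 1
  Position 9 '(': depth becomes 2
  Position 10 '(': depth becomes 3
  Position 11 '(': depth becomes 4
  Position 12 ')': depth becomes 3
  Position 13 '(': depth becomes 4
  Position 14 '(': depth becomes 5
  Position 15 ')': depth becomes 4
  Position 16 ')': depth becomes 3
  Position 17 '(': depth becomes 4
  Position 18 '(': depth becomes 5
  Position 19 '(': depth becomes 6
  Position 20 '(': depth becomes 7
  Position 21 ')': depth becomes 6
  Position 22 ')': depth becomes 5
  Position 23 ')': depth becomes 4
  Position 24 ')': depth becomes 3
  Position 25 ')': depth becomes 2
  Position 26 ')': depth becomes 1
  Position 27 ')': depth becomes 0
Maximum depth reached: 7

7


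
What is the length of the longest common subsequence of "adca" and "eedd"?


LCS of "adca" and "eedd"
DP table:
           e    e    d    d
      0    0    0    0    0
  a   0    0    0    0    0
  d   0    0    0    1    1
  c   0    0    0    1    1
  a   0    0    0    1    1
LCS length = dp[4][4] = 1

1


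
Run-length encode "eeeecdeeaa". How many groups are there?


Input: eeeecdeeaa
Scanning for consecutive runs:
  Group 1: 'e' x 4 (positions 0-3)
  Group 2: 'c' x 1 (positions 4-4)
  Group 3: 'd' x 1 (positions 5-5)
  Group 4: 'e' x 2 (positions 6-7)
  Group 5: 'a' x 2 (positions 8-9)
Total groups: 5

5


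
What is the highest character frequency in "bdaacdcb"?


Input: bdaacdcb
Character counts:
  'a': 2
  'b': 2
  'c': 2
  'd': 2
Maximum frequency: 2

2


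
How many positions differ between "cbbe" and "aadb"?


Comparing "cbbe" and "aadb" position by position:
  Position 0: 'c' vs 'a' => DIFFER
  Position 1: 'b' vs 'a' => DIFFER
  Position 2: 'b' vs 'd' => DIFFER
  Position 3: 'e' vs 'b' => DIFFER
Positions that differ: 4

4


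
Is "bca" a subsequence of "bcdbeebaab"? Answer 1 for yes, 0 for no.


Check if "bca" is a subsequence of "bcdbeebaab"
Greedy scan:
  Position 0 ('b'): matches sub[0] = 'b'
  Position 1 ('c'): matches sub[1] = 'c'
  Position 2 ('d'): no match needed
  Position 3 ('b'): no match needed
  Position 4 ('e'): no match needed
  Position 5 ('e'): no match needed
  Position 6 ('b'): no match needed
  Position 7 ('a'): matches sub[2] = 'a'
  Position 8 ('a'): no match needed
  Position 9 ('b'): no match needed
All 3 characters matched => is a subsequence

1


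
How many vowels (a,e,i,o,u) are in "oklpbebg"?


Input: oklpbebg
Checking each character:
  'o' at position 0: vowel (running total: 1)
  'k' at position 1: consonant
  'l' at position 2: consonant
  'p' at position 3: consonant
  'b' at position 4: consonant
  'e' at position 5: vowel (running total: 2)
  'b' at position 6: consonant
  'g' at position 7: consonant
Total vowels: 2

2


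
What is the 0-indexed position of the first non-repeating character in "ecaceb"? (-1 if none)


Input: ecaceb
Character frequencies:
  'a': 1
  'b': 1
  'c': 2
  'e': 2
Scanning left to right for freq == 1:
  Position 0 ('e'): freq=2, skip
  Position 1 ('c'): freq=2, skip
  Position 2 ('a'): unique! => answer = 2

2


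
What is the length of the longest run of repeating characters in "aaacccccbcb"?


Input: "aaacccccbcb"
Scanning for longest run:
  Position 1 ('a'): continues run of 'a', length=2
  Position 2 ('a'): continues run of 'a', length=3
  Position 3 ('c'): new char, reset run to 1
  Position 4 ('c'): continues run of 'c', length=2
  Position 5 ('c'): continues run of 'c', length=3
  Position 6 ('c'): continues run of 'c', length=4
  Position 7 ('c'): continues run of 'c', length=5
  Position 8 ('b'): new char, reset run to 1
  Position 9 ('c'): new char, reset run to 1
  Position 10 ('b'): new char, reset run to 1
Longest run: 'c' with length 5

5


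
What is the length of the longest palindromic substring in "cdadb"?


Input: "cdadb"
Checking substrings for palindromes:
  [1:4] "dad" (len 3) => palindrome
Longest palindromic substring: "dad" with length 3

3


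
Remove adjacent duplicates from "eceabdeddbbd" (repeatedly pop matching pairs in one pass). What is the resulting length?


Input: eceabdeddbbd
Stack-based adjacent duplicate removal:
  Read 'e': push. Stack: e
  Read 'c': push. Stack: ec
  Read 'e': push. Stack: ece
  Read 'a': push. Stack: ecea
  Read 'b': push. Stack: eceab
  Read 'd': push. Stack: eceabd
  Read 'e': push. Stack: eceabde
  Read 'd': push. Stack: eceabded
  Read 'd': matches stack top 'd' => pop. Stack: eceabde
  Read 'b': push. Stack: eceabdeb
  Read 'b': matches stack top 'b' => pop. Stack: eceabde
  Read 'd': push. Stack: eceabded
Final stack: "eceabded" (length 8)

8


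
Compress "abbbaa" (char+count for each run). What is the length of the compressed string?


Input: abbbaa
Runs:
  'a' x 1 => "a1"
  'b' x 3 => "b3"
  'a' x 2 => "a2"
Compressed: "a1b3a2"
Compressed length: 6

6


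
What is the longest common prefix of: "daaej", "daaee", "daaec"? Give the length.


Words: daaej, daaee, daaec
  Position 0: all 'd' => match
  Position 1: all 'a' => match
  Position 2: all 'a' => match
  Position 3: all 'e' => match
  Position 4: ('j', 'e', 'c') => mismatch, stop
LCP = "daae" (length 4)

4


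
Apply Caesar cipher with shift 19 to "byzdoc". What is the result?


Caesar cipher: shift "byzdoc" by 19
  'b' (pos 1) + 19 = pos 20 = 'u'
  'y' (pos 24) + 19 = pos 17 = 'r'
  'z' (pos 25) + 19 = pos 18 = 's'
  'd' (pos 3) + 19 = pos 22 = 'w'
  'o' (pos 14) + 19 = pos 7 = 'h'
  'c' (pos 2) + 19 = pos 21 = 'v'
Result: urswhv

urswhv


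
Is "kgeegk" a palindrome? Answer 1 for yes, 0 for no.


Input: kgeegk
Reversed: kgeegk
  Compare pos 0 ('k') with pos 5 ('k'): match
  Compare pos 1 ('g') with pos 4 ('g'): match
  Compare pos 2 ('e') with pos 3 ('e'): match
Result: palindrome

1


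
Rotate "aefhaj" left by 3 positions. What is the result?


Input: "aefhaj", rotate left by 3
First 3 characters: "aef"
Remaining characters: "haj"
Concatenate remaining + first: "haj" + "aef" = "hajaef"

hajaef


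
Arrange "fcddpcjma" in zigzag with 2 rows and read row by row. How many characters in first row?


Zigzag "fcddpcjma" into 2 rows:
Placing characters:
  'f' => row 0
  'c' => row 1
  'd' => row 0
  'd' => row 1
  'p' => row 0
  'c' => row 1
  'j' => row 0
  'm' => row 1
  'a' => row 0
Rows:
  Row 0: "fdpja"
  Row 1: "cdcm"
First row length: 5

5


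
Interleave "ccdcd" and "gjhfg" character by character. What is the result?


Interleaving "ccdcd" and "gjhfg":
  Position 0: 'c' from first, 'g' from second => "cg"
  Position 1: 'c' from first, 'j' from second => "cj"
  Position 2: 'd' from first, 'h' from second => "dh"
  Position 3: 'c' from first, 'f' from second => "cf"
  Position 4: 'd' from first, 'g' from second => "dg"
Result: cgcjdhcfdg

cgcjdhcfdg


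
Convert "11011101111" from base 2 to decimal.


Input: "11011101111" in base 2
Positional expansion:
  Digit '1' (value 1) x 2^10 = 1024
  Digit '1' (value 1) x 2^9 = 512
  Digit '0' (value 0) x 2^8 = 0
  Digit '1' (value 1) x 2^7 = 128
  Digit '1' (value 1) x 2^6 = 64
  Digit '1' (value 1) x 2^5 = 32
  Digit '0' (value 0) x 2^4 = 0
  Digit '1' (value 1) x 2^3 = 8
  Digit '1' (value 1) x 2^2 = 4
  Digit '1' (value 1) x 2^1 = 2
  Digit '1' (value 1) x 2^0 = 1
Sum = 1775

1775


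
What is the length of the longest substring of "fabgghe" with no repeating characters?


Input: "fabgghe"
Sliding window (track last position of each char):
  Position 0 ('f'): window [0,0] length 1 -- new best
  Position 1 ('a'): window [0,1] length 2 -- new best
  Position 2 ('b'): window [0,2] length 3 -- new best
  Position 3 ('g'): window [0,3] length 4 -- new best
  Position 4 ('g'): repeat (last at 3), move window start to 4
  Position 4 ('g'): window [4,4] length 1
  Position 5 ('h'): window [4,5] length 2
  Position 6 ('e'): window [4,6] length 3
Longest substring with no repeats: "fabg" with length 4

4


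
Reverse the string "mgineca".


Input: mgineca
Reading characters right to left:
  Position 6: 'a'
  Position 5: 'c'
  Position 4: 'e'
  Position 3: 'n'
  Position 2: 'i'
  Position 1: 'g'
  Position 0: 'm'
Reversed: acenigm

acenigm


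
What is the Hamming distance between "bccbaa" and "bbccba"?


Comparing "bccbaa" and "bbccba" position by position:
  Position 0: 'b' vs 'b' => same
  Position 1: 'c' vs 'b' => differ
  Position 2: 'c' vs 'c' => same
  Position 3: 'b' vs 'c' => differ
  Position 4: 'a' vs 'b' => differ
  Position 5: 'a' vs 'a' => same
Total differences (Hamming distance): 3

3


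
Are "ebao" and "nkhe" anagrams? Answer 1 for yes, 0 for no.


Strings: "ebao", "nkhe"
Sorted first:  abeo
Sorted second: ehkn
Differ at position 0: 'a' vs 'e' => not anagrams

0


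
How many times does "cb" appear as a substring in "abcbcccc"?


Searching for "cb" in "abcbcccc"
Scanning each position:
  Position 0: "ab" => no
  Position 1: "bc" => no
  Position 2: "cb" => MATCH
  Position 3: "bc" => no
  Position 4: "cc" => no
  Position 5: "cc" => no
  Position 6: "cc" => no
Total occurrences: 1

1


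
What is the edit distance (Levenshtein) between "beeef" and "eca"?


Computing edit distance: "beeef" -> "eca"
DP table:
           e    c    a
      0    1    2    3
  b   1    1    2    3
  e   2    1    2    3
  e   3    2    2    3
  e   4    3    3    3
  f   5    4    4    4
Edit distance = dp[5][3] = 4

4


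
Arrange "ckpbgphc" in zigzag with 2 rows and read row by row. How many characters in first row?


Zigzag "ckpbgphc" into 2 rows:
Placing characters:
  'c' => row 0
  'k' => row 1
  'p' => row 0
  'b' => row 1
  'g' => row 0
  'p' => row 1
  'h' => row 0
  'c' => row 1
Rows:
  Row 0: "cpgh"
  Row 1: "kbpc"
First row length: 4

4


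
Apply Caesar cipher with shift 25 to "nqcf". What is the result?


Caesar cipher: shift "nqcf" by 25
  'n' (pos 13) + 25 = pos 12 = 'm'
  'q' (pos 16) + 25 = pos 15 = 'p'
  'c' (pos 2) + 25 = pos 1 = 'b'
  'f' (pos 5) + 25 = pos 4 = 'e'
Result: mpbe

mpbe


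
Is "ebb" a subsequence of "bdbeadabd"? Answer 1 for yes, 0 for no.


Check if "ebb" is a subsequence of "bdbeadabd"
Greedy scan:
  Position 0 ('b'): no match needed
  Position 1 ('d'): no match needed
  Position 2 ('b'): no match needed
  Position 3 ('e'): matches sub[0] = 'e'
  Position 4 ('a'): no match needed
  Position 5 ('d'): no match needed
  Position 6 ('a'): no match needed
  Position 7 ('b'): matches sub[1] = 'b'
  Position 8 ('d'): no match needed
Only matched 2/3 characters => not a subsequence

0


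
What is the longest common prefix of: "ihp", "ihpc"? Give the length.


Words: ihp, ihpc
  Position 0: all 'i' => match
  Position 1: all 'h' => match
  Position 2: all 'p' => match
LCP = "ihp" (length 3)

3


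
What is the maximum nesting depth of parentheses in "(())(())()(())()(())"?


Input: "(())(())()(())()(())"
Tracking depth:
  Position 0 '(': depth becomes 1
  Position 1 '(': depth becomes 2
  Position 2 ')': depth becomes 1
  Position 3 ')': depth becomes 0
  Position 4 '(': depth becomes 1
  Position 5 '(': depth becomes 2
  Position 6 ')': depth becomes 1
  Position 7 ')': depth becomes 0
  Position 8 '(': depth becomes 1
  Position 9 ')': depth becomes 0
  Position 10 '(': depth becomes 1
  Position 11 '(': depth becomes 2
  Position 12 ')': depth becomes 1
  Position 13 ')': depth becomes 0
  Position 14 '(': depth becomes 1
  Position 15 ')': depth becomes 0
  Position 16 '(': depth becomes 1
  Position 17 '(': depth becomes 2
  Position 18 ')': depth becomes 1
  Position 19 ')': depth becomes 0
Maximum depth reached: 2

2


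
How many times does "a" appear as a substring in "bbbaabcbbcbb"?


Searching for "a" in "bbbaabcbbcbb"
Scanning each position:
  Position 0: "b" => no
  Position 1: "b" => no
  Position 2: "b" => no
  Position 3: "a" => MATCH
  Position 4: "a" => MATCH
  Position 5: "b" => no
  Position 6: "c" => no
  Position 7: "b" => no
  Position 8: "b" => no
  Position 9: "c" => no
  Position 10: "b" => no
  Position 11: "b" => no
Total occurrences: 2

2


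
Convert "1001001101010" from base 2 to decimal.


Input: "1001001101010" in base 2
Positional expansion:
  Digit '1' (value 1) x 2^12 = 4096
  Digit '0' (value 0) x 2^11 = 0
  Digit '0' (value 0) x 2^10 = 0
  Digit '1' (value 1) x 2^9 = 512
  Digit '0' (value 0) x 2^8 = 0
  Digit '0' (value 0) x 2^7 = 0
  Digit '1' (value 1) x 2^6 = 64
  Digit '1' (value 1) x 2^5 = 32
  Digit '0' (value 0) x 2^4 = 0
  Digit '1' (value 1) x 2^3 = 8
  Digit '0' (value 0) x 2^2 = 0
  Digit '1' (value 1) x 2^1 = 2
  Digit '0' (value 0) x 2^0 = 0
Sum = 4714

4714
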